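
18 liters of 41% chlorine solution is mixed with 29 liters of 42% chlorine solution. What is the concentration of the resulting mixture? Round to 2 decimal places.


Solute in mixture 1 = 41% of 18 L = 18*41/100 = 369/50 L
Solute in mixture 2 = 42% of 29 L = 29*42/100 = 609/50 L
Total solute = 369/50 + 609/50 = 489/25 L
Total volume = 18 + 29 = 47 L
Final concentration = 489/25/47 * 100 = 41.62%

41.62


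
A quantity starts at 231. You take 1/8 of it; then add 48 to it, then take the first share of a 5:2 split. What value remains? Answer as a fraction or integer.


Start with 231.
Step 1: Take 1/8: 231 * 1/8 = 231/8
Step 2: Add 48: 231/8+48=615/8; split 5:2 first = 615/8*5/7 = 3075/56
Final result = 3075/56

3075/56


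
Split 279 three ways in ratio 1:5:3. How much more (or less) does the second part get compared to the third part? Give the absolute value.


Total parts = 1 + 5 + 3 = 9
Value per part = 279 / 9 = 31
Shares: 1*31=31, 5*31=155, 3*31=93
Second share = 155, third share = 93
Difference = |155 - 93| = 62

62


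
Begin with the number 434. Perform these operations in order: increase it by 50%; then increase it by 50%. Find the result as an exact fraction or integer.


Start with 434.
Step 1: Increase by 50%: 434 * 150/100 = 651
Step 2: Increase by 50%: 651 * 150/100 = 1953/2
Final result = 1953/2

1953/2


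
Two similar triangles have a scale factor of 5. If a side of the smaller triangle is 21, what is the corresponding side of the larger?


Similar triangles have proportional sides
Scale factor = 5
Smaller side = 21
Corresponding larger side = 21 * 5
= 105

105


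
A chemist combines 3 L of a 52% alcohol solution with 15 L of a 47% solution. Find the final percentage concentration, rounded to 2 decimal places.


Solute in mixture 1 = 52% of 3 L = 3*52/100 = 39/25 L
Solute in mixture 2 = 47% of 15 L = 15*47/100 = 141/20 L
Total solute = 39/25 + 141/20 = 861/100 L
Total volume = 3 + 15 = 18 L
Final concentration = 861/100/18 * 100 = 47.83%

47.83


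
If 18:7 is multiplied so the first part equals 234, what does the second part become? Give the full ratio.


Original ratio: 18:7
First term target: 234
Scale factor = 234 / 18 = 13
Multiply second term: 7 * 13 = 91
Equivalent ratio = 234:91

234:91


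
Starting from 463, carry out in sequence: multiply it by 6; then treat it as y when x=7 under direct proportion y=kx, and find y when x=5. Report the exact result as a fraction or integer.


Start with 463.
Step 1: Multiply by 6: 463 * 6 = 2778
Step 2: Direct prop: k = (2778)/7; new y = k*5 = 2778*5/7 = 13890/7
Final result = 13890/7

13890/7


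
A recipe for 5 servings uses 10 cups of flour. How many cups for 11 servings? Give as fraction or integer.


Original: 10 cups for 5 servings
Target servings = 11
Scaling factor = 11/5
New amount = 10 * 11/5
= 110/5
= 22 cups

22


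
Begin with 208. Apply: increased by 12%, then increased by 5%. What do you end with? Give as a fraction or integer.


Start: 208
Step 1: increase by 12% => multiply by 112/100
  208 * 112/100 = 5824/25
Step 2: increase by 5% => multiply by 105/100
  5824/25 * 105/100 = 30576/125
Final value = 30576/125

30576/125


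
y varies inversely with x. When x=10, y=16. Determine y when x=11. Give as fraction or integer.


Inverse proportion: y = k/x
Find k: k = 10 * 16 = 160
Compute y at x=11: y = 160/11
y = 160/11

160/11


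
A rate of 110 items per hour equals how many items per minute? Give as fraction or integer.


Converting from per hour to per minute
Rate = 110 items per hour
Divide by 60: 110/60
= 11/6 items per minute

11/6


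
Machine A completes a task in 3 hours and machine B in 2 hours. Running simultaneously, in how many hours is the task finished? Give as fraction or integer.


Rate of A = 1/3 job per hour
Rate of B = 1/2 job per hour
Combined rate = 1/3 + 1/2
Find common denominator: (2 + 3)/(3*2) = 5/6
Combined rate = 5/6 job per hour
Time together = 1 / (5/6) = 6/5 hours

6/5


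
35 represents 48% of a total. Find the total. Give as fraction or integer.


Given: 35 is 48% of the whole
Set up: 35 = 48/100 * whole
whole = 35 * 100 / 48
whole = 3500 / 48
whole = 875/12

875/12


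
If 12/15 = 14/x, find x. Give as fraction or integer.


Setting up: 12/15 = 14/x
Cross multiply: 12 * x = 15 * 14
12x = 210
x = 210/12
x = 35/2

35/2


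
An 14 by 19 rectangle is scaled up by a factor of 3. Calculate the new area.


Original dimensions: 14 x 19
Enlargement factor = 3
New width = 14 * 3 = 42
New height = 19 * 3 = 57
New area = 42 * 57 = 2394

2394


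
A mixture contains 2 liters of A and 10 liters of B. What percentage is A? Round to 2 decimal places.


Volume of A = 2 L
Volume of B = 10 L
Total volume = 2 + 10 = 12 L
Percentage of A = (2/12) * 100
= 16.67%

16.67


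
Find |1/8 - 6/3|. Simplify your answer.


Simplify: 1/8 = 1/8 and 6/3 = 2
Find common denominator: LCD = 8
Convert: 1/8 and 16/8
Difference = |1 - 16|/8 = 15/8
Simplified = 15/8

15/8


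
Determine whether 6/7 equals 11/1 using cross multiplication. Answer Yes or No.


Cross multiply to check 6/7 = 11/1
Left cross product: 6 * 1 = 6
Right cross product: 7 * 11 = 77
6 != 77
Not equal, so proportions differ => No

No


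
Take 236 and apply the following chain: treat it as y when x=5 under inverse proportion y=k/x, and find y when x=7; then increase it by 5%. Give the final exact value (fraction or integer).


Start with 236.
Step 1: Inverse prop: k = (236)*5; new y = k/7 = 236*5/7 = 1180/7
Step 2: Increase by 5%: 1180/7 * 105/100 = 177
Final result = 177

177


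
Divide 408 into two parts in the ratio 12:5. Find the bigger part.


Total parts = 12 + 5 = 17
Value per part = 408 / 17 = 24
First share = 12 * 24 = 288
Second share = 5 * 24 = 120
Larger share = 288

288


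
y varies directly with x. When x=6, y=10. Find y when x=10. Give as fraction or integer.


Direct proportion: y = kx
Find k: k = 10/6 = 5/3
Compute y at x=10: y = 5/3 * 10
y = 50/3

50/3


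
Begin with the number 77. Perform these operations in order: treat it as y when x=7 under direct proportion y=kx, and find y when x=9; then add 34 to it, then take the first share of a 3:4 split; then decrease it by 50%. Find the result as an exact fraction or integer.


Start with 77.
Step 1: Direct prop: k = (77)/7; new y = k*9 = 77*9/7 = 99
Step 2: Add 34: 99+34=133; split 3:4 first = 133*3/7 = 57
Step 3: Decrease by 50%: 57 * 50/100 = 57/2
Final result = 57/2

57/2


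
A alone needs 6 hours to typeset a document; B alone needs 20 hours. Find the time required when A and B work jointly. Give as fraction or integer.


Rate of A = 1/6 job per hour
Rate of B = 1/20 job per hour
Combined rate = 1/6 + 1/20
Find common denominator: (20 + 6)/(6*20) = 26/120
Combined rate = 13/60 job per hour
Time together = 1 / (13/60) = 60/13 hours

60/13


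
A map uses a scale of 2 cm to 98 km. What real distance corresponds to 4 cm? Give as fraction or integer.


Map scale: 2 cm = 98 km
Measured distance on map = 4 cm
Set up proportion: 4 * 98 / 2
= 392 / 2
= 196 km

196


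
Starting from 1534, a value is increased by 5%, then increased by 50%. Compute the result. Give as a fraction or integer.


Start: 1534
Step 1: increase by 5% => multiply by 105/100
  1534 * 105/100 = 16107/10
Step 2: increase by 50% => multiply by 150/100
  16107/10 * 150/100 = 48321/20
Final value = 48321/20

48321/20


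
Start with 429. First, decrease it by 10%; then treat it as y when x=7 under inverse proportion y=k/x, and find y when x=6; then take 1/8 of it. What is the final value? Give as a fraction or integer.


Start with 429.
Step 1: Decrease by 10%: 429 * 90/100 = 3861/10
Step 2: Inverse prop: k = (3861/10)*7; new y = k/6 = 3861/10*7/6 = 9009/20
Step 3: Take 1/8: 9009/20 * 1/8 = 9009/160
Final result = 9009/160

9009/160


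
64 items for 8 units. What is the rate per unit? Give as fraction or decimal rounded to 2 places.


Total items = 64
Number of units = 8
Unit rate = 64 / 8
= 8 items per unit

8


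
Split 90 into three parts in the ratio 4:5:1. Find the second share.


Ratio = 4:5:1
Total parts = 4 + 5 + 1 = 10
Value per part = 90 / 10 = 9
First share = 4 * 9 = 36
Middle share = 5 * 9 = 45
Third share = 1 * 9 = 9

45


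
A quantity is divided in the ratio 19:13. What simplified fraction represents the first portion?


Total parts = 19 + 13 = 32
First part fraction = 19/32
Simplify: 19/32 = 19/32

19/32


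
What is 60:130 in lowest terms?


Find GCD(60, 130)
GCD = 10
Divide both by 10: 60/10 = 6, 130/10 = 13
Simplified ratio = 6:13

6:13


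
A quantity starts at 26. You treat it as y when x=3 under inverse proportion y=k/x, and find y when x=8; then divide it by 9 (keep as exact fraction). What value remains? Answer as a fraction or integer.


Start with 26.
Step 1: Inverse prop: k = (26)*3; new y = k/8 = 26*3/8 = 39/4
Step 2: Divide by 9: 39/4 / 9 = 13/12
Final result = 13/12

13/12


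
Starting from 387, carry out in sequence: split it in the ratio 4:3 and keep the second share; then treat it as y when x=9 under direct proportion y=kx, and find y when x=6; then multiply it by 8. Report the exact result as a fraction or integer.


Start with 387.
Step 1: Split 4:3, second share = 387 * 3/7 = 1161/7
Step 2: Direct prop: k = (1161/7)/9; new y = k*6 = 1161/7*6/9 = 774/7
Step 3: Multiply by 8: 774/7 * 8 = 6192/7
Final result = 6192/7

6192/7


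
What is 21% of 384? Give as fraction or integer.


Compute 21% of 384
Convert percentage: 21% = 21/100
Multiply: 384 * 21/100
= 8064/100
= 2016/25

2016/25


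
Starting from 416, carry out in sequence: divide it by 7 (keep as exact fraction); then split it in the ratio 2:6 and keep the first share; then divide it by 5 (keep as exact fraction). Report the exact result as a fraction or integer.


Start with 416.
Step 1: Divide by 7: 416 / 7 = 416/7
Step 2: Split 2:6, first share = 416/7 * 2/8 = 104/7
Step 3: Divide by 5: 104/7 / 5 = 104/35
Final result = 104/35

104/35


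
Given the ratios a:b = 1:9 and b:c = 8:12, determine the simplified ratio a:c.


Given a:b = 1:9 and b:c = 8:12
Make b consistent. Multiply first ratio by 8: a:b = 8:72
Multiply second ratio by 9: b:c = 72:108
Now b = 72 in both, so a:b:c = 8:72:108
Therefore a:c = 8:108
Simplify by GCD: a:c = 2:27

2:27


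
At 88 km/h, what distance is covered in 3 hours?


Using distance = speed * time
Speed = 88 km/h
Time = 3 hours
Distance = 88 * 3
= 264 km

264


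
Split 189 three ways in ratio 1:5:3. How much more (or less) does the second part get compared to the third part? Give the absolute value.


Total parts = 1 + 5 + 3 = 9
Value per part = 189 / 9 = 21
Shares: 1*21=21, 5*21=105, 3*21=63
Second share = 105, third share = 63
Difference = |105 - 63| = 42

42


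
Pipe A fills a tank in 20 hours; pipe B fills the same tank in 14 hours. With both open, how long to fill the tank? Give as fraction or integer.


Rate of A = 1/20 job per hour
Rate of B = 1/14 job per hour
Combined rate = 1/20 + 1/14
Find common denominator: (14 + 20)/(20*14) = 34/280
Combined rate = 17/140 job per hour
Time together = 1 / (17/140) = 140/17 hours

140/17


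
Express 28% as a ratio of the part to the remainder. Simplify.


Part = 28%, Remainder = 72%
Ratio = 28:72
GCD(28, 72) = 4
Simplify: 7:18 = 7:18

7:18


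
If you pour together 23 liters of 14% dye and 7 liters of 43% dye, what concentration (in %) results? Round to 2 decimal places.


Solute in mixture 1 = 14% of 23 L = 23*14/100 = 161/50 L
Solute in mixture 2 = 43% of 7 L = 7*43/100 = 301/100 L
Total solute = 161/50 + 301/100 = 623/100 L
Total volume = 23 + 7 = 30 L
Final concentration = 623/100/30 * 100 = 20.77%

20.77


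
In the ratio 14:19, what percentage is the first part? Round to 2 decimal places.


Total parts = 14 + 19 = 33
First part fraction = 14/33
Percentage = (14/33) * 100
= 0.424242 * 100
= 42.42%

42.42


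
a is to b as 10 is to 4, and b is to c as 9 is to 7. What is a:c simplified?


Given a:b = 10:4 and b:c = 9:7
Make b consistent. Multiply first ratio by 9: a:b = 90:36
Multiply second ratio by 4: b:c = 36:28
Now b = 36 in both, so a:b:c = 90:36:28
Therefore a:c = 90:28
Simplify by GCD: a:c = 45:14

45:14


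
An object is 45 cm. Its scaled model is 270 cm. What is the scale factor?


Original length = 45 cm
Scaled length = 270 cm
Scale factor = 270 / 45
= 6

6


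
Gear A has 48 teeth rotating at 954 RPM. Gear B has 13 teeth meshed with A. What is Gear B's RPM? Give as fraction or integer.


Gear ratio: teeth_A * RPM_A = teeth_B * RPM_B
48 * 954 = 13 * RPM_B
45792 = 13 * RPM_B
RPM_B = 45792 / 13
RPM_B = 45792/13

45792/13


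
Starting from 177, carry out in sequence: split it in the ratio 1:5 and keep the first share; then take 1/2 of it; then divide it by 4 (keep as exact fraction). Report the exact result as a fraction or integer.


Start with 177.
Step 1: Split 1:5, first share = 177 * 1/6 = 59/2
Step 2: Take 1/2: 59/2 * 1/2 = 59/4
Step 3: Divide by 4: 59/4 / 4 = 59/16
Final result = 59/16

59/16


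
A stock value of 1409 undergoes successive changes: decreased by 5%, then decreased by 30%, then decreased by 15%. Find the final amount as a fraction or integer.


Start: 1409
Step 1: decrease by 5% => multiply by 95/100
  1409 * 95/100 = 26771/20
Step 2: decrease by 30% => multiply by 70/100
  26771/20 * 70/100 = 187397/200
Step 3: decrease by 15% => multiply by 85/100
  187397/200 * 85/100 = 3185749/4000
Final value = 3185749/4000

3185749/4000


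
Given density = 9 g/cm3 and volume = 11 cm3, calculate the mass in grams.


Using mass = density * volume
Density = 9 g/cm3
Volume = 11 cm3
Mass = 9 * 11
= 99 g

99


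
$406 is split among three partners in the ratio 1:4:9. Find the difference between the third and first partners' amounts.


Total parts = 1 + 4 + 9 = 14
Value per part = 406 / 14 = 29
Shares: 1*29=29, 4*29=116, 9*29=261
Third share = 261, first share = 29
Difference = |261 - 29| = 232

232


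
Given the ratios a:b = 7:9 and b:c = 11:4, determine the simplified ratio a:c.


Given a:b = 7:9 and b:c = 11:4
Make b consistent. Multiply first ratio by 11: a:b = 77:99
Multiply second ratio by 9: b:c = 99:36
Now b = 99 in both, so a:b:c = 77:99:36
Therefore a:c = 77:36
Simplify by GCD: a:c = 77:36

77:36


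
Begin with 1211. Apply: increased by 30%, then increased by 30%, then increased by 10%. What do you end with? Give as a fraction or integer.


Start: 1211
Step 1: increase by 30% => multiply by 130/100
  1211 * 130/100 = 15743/10
Step 2: increase by 30% => multiply by 130/100
  15743/10 * 130/100 = 204659/100
Step 3: increase by 10% => multiply by 110/100
  204659/100 * 110/100 = 2251249/1000
Final value = 2251249/1000

2251249/1000


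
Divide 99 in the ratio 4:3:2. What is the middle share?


Ratio = 4:3:2
Total parts = 4 + 3 + 2 = 9
Value per part = 99 / 9 = 11
First share = 4 * 11 = 44
Middle share = 3 * 11 = 33
Third share = 2 * 11 = 22

33


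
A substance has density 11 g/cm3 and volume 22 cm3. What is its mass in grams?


Using mass = density * volume
Density = 11 g/cm3
Volume = 22 cm3
Mass = 11 * 22
= 242 g

242


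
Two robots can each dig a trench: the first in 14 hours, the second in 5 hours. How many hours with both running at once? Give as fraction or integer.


Rate of A = 1/14 job per hour
Rate of B = 1/5 job per hour
Combined rate = 1/14 + 1/5
Find common denominator: (5 + 14)/(14*5) = 19/70
Combined rate = 19/70 job per hour
Time together = 1 / (19/70) = 70/19 hours

70/19


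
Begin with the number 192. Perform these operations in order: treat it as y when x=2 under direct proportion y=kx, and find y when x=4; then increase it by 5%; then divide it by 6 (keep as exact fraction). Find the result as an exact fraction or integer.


Start with 192.
Step 1: Direct prop: k = (192)/2; new y = k*4 = 192*4/2 = 384
Step 2: Increase by 5%: 384 * 105/100 = 2016/5
Step 3: Divide by 6: 2016/5 / 6 = 336/5
Final result = 336/5

336/5


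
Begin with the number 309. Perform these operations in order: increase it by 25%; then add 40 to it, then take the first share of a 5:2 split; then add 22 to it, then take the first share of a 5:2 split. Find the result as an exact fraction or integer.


Start with 309.
Step 1: Increase by 25%: 309 * 125/100 = 1545/4
Step 2: Add 40: 1545/4+40=1705/4; split 5:2 first = 1705/4*5/7 = 8525/28
Step 3: Add 22: 8525/28+22=9141/28; split 5:2 first = 9141/28*5/7 = 45705/196
Final result = 45705/196

45705/196


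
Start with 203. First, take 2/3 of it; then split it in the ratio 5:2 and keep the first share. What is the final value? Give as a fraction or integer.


Start with 203.
Step 1: Take 2/3: 203 * 2/3 = 406/3
Step 2: Split 5:2, first share = 406/3 * 5/7 = 290/3
Final result = 290/3

290/3


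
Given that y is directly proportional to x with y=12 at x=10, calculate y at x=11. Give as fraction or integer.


Direct proportion: y = kx
Find k: k = 12/10 = 6/5
Compute y at x=11: y = 6/5 * 11
y = 66/5

66/5


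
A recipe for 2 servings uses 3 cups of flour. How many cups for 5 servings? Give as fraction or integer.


Original: 3 cups for 2 servings
Target servings = 5
Scaling factor = 5/2
New amount = 3 * 5/2
= 15/2
= 15/2 cups

15/2


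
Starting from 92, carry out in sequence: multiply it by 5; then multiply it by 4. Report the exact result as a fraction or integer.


Start with 92.
Step 1: Multiply by 5: 92 * 5 = 460
Step 2: Multiply by 4: 460 * 4 = 1840
Final result = 1840

1840


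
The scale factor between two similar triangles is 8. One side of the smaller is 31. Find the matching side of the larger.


Similar triangles have proportional sides
Scale factor = 8
Smaller side = 31
Corresponding larger side = 31 * 8
= 248

248


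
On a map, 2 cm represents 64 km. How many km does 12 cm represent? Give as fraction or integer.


Map scale: 2 cm = 64 km
Measured distance on map = 12 cm
Set up proportion: 12 * 64 / 2
= 768 / 2
= 384 km

384


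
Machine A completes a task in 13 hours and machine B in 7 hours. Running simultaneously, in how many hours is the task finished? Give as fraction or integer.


Rate of A = 1/13 job per hour
Rate of B = 1/7 job per hour
Combined rate = 1/13 + 1/7
Find common denominator: (7 + 13)/(13*7) = 20/91
Combined rate = 20/91 job per hour
Time together = 1 / (20/91) = 91/20 hours

91/20


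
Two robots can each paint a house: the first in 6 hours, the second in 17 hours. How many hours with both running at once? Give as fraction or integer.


Rate of A = 1/6 job per hour
Rate of B = 1/17 job per hour
Combined rate = 1/6 + 1/17
Find common denominator: (17 + 6)/(6*17) = 23/102
Combined rate = 23/102 job per hour
Time together = 1 / (23/102) = 102/23 hours

102/23


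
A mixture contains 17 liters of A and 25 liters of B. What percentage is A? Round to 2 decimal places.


Volume of A = 17 L
Volume of B = 25 L
Total volume = 17 + 25 = 42 L
Percentage of A = (17/42) * 100
= 40.48%

40.48


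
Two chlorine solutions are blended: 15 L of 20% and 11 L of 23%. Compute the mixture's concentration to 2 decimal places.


Solute in mixture 1 = 20% of 15 L = 15*20/100 = 3 L
Solute in mixture 2 = 23% of 11 L = 11*23/100 = 253/100 L
Total solute = 3 + 253/100 = 553/100 L
Total volume = 15 + 11 = 26 L
Final concentration = 553/100/26 * 100 = 21.27%

21.27


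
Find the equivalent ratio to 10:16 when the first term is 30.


Original ratio: 10:16
First term target: 30
Scale factor = 30 / 10 = 3
Multiply second term: 16 * 3 = 48
Equivalent ratio = 30:48

30:48


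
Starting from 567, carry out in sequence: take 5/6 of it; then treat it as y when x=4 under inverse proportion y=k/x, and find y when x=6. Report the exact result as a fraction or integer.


Start with 567.
Step 1: Take 5/6: 567 * 5/6 = 945/2
Step 2: Inverse prop: k = (945/2)*4; new y = k/6 = 945/2*4/6 = 315
Final result = 315

315


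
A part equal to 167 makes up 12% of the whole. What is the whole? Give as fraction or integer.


Given: 167 is 12% of the whole
Set up: 167 = 12/100 * whole
whole = 167 * 100 / 12
whole = 16700 / 12
whole = 4175/3

4175/3


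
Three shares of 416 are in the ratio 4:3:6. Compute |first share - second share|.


Total parts = 4 + 3 + 6 = 13
Value per part = 416 / 13 = 32
Shares: 4*32=128, 3*32=96, 6*32=192
First share = 128, second share = 96
Difference = |128 - 96| = 32

32


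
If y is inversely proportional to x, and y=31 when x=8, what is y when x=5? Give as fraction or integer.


Inverse proportion: y = k/x
Find k: k = 8 * 31 = 248
Compute y at x=5: y = 248/5
y = 248/5

248/5


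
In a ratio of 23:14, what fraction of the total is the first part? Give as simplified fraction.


Total parts = 23 + 14 = 37
First part fraction = 23/37
Simplify: 23/37 = 23/37

23/37


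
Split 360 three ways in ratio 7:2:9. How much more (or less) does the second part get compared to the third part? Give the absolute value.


Total parts = 7 + 2 + 9 = 18
Value per part = 360 / 18 = 20
Shares: 7*20=140, 2*20=40, 9*20=180
Second share = 40, third share = 180
Difference = |40 - 180| = 140

140


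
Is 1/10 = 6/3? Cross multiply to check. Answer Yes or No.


Cross multiply to check 1/10 = 6/3
Left cross product: 1 * 3 = 3
Right cross product: 10 * 6 = 60
3 != 60
Not equal, so proportions differ => No

No


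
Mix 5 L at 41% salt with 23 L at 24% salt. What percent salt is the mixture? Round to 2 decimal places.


Solute in mixture 1 = 41% of 5 L = 5*41/100 = 41/20 L
Solute in mixture 2 = 24% of 23 L = 23*24/100 = 138/25 L
Total solute = 41/20 + 138/25 = 757/100 L
Total volume = 5 + 23 = 28 L
Final concentration = 757/100/28 * 100 = 27.04%

27.04


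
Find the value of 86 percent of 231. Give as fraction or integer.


Compute 86% of 231
Convert percentage: 86% = 86/100
Multiply: 231 * 86/100
= 19866/100
= 9933/50

9933/50


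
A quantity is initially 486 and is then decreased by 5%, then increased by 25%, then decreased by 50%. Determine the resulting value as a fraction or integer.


Start: 486
Step 1: decrease by 5% => multiply by 95/100
  486 * 95/100 = 4617/10
Step 2: increase by 25% => multiply by 125/100
  4617/10 * 125/100 = 4617/8
Step 3: decrease by 50% => multiply by 50/100
  4617/8 * 50/100 = 4617/16
Final value = 4617/16

4617/16


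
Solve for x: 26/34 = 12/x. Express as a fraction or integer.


Setting up: 26/34 = 12/x
Cross multiply: 26 * x = 34 * 12
26x = 408
x = 408/26
x = 204/13

204/13


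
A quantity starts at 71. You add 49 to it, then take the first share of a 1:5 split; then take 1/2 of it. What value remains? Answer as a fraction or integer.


Start with 71.
Step 1: Add 49: 71+49=120; split 1:5 first = 120*1/6 = 20
Step 2: Take 1/2: 20 * 1/2 = 10
Final result = 10

10


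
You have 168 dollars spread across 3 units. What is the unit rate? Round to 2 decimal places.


Total dollars = 168
Number of units = 3
Unit rate = 168 / 3
= 56 dollars per unit

56


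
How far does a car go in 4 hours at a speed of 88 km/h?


Using distance = speed * time
Speed = 88 km/h
Time = 4 hours
Distance = 88 * 4
= 352 km

352


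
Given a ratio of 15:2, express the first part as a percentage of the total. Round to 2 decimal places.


Total parts = 15 + 2 = 17
First part fraction = 15/17
Percentage = (15/17) * 100
= 0.882353 * 100
= 88.24%

88.24


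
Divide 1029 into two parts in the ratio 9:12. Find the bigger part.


Total parts = 9 + 12 = 21
Value per part = 1029 / 21 = 49
First share = 9 * 49 = 441
Second share = 12 * 49 = 588
Larger share = 588

588


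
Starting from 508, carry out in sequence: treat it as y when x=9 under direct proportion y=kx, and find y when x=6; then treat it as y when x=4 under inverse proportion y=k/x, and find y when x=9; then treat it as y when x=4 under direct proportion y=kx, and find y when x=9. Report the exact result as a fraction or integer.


Start with 508.
Step 1: Direct prop: k = (508)/9; new y = k*6 = 508*6/9 = 1016/3
Step 2: Inverse prop: k = (1016/3)*4; new y = k/9 = 1016/3*4/9 = 4064/27
Step 3: Direct prop: k = (4064/27)/4; new y = k*9 = 4064/27*9/4 = 1016/3
Final result = 1016/3

1016/3


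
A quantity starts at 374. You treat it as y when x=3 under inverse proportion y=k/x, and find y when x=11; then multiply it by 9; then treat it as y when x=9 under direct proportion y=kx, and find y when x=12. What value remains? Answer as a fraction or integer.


Start with 374.
Step 1: Inverse prop: k = (374)*3; new y = k/11 = 374*3/11 = 102
Step 2: Multiply by 9: 102 * 9 = 918
Step 3: Direct prop: k = (918)/9; new y = k*12 = 918*12/9 = 1224
Final result = 1224

1224


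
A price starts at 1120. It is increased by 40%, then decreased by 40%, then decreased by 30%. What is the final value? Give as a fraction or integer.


Start: 1120
Step 1: increase by 40% => multiply by 140/100
  1120 * 140/100 = 1568
Step 2: decrease by 40% => multiply by 60/100
  1568 * 60/100 = 4704/5
Step 3: decrease by 30% => multiply by 70/100
  4704/5 * 70/100 = 16464/25
Final value = 16464/25

16464/25


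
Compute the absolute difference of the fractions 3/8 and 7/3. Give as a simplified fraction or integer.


Simplify: 3/8 = 3/8 and 7/3 = 7/3
Find common denominator: LCD = 24
Convert: 9/24 and 56/24
Difference = |9 - 56|/24 = 47/24
Simplified = 47/24

47/24


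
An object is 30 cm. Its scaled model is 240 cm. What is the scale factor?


Original length = 30 cm
Scaled length = 240 cm
Scale factor = 240 / 30
= 8

8


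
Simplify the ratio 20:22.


Find GCD(20, 22)
GCD = 2
Divide both by 2: 20/2 = 10, 22/2 = 11
Simplified ratio = 10:11

10:11


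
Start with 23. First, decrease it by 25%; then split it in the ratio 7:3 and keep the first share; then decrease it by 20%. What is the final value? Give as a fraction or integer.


Start with 23.
Step 1: Decrease by 25%: 23 * 75/100 = 69/4
Step 2: Split 7:3, first share = 69/4 * 7/10 = 483/40
Step 3: Decrease by 20%: 483/40 * 80/100 = 483/50
Final result = 483/50

483/50


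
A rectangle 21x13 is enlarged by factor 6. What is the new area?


Original dimensions: 21 x 13
Enlargement factor = 6
New width = 21 * 6 = 126
New height = 13 * 6 = 78
New area = 126 * 78 = 9828

9828


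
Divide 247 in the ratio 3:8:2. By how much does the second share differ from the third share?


Total parts = 3 + 8 + 2 = 13
Value per part = 247 / 13 = 19
Shares: 3*19=57, 8*19=152, 2*19=38
Second share = 152, third share = 38
Difference = |152 - 38| = 114

114


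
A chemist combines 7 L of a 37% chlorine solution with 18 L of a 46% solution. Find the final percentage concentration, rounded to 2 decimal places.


Solute in mixture 1 = 37% of 7 L = 7*37/100 = 259/100 L
Solute in mixture 2 = 46% of 18 L = 18*46/100 = 207/25 L
Total solute = 259/100 + 207/25 = 1087/100 L
Total volume = 7 + 18 = 25 L
Final concentration = 1087/100/25 * 100 = 43.48%

43.48


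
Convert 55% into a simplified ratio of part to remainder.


Part = 55%, Remainder = 45%
Ratio = 55:45
GCD(55, 45) = 5
Simplify: 11:9 = 11:9

11:9


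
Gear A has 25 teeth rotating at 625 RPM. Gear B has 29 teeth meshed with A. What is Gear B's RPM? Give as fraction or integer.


Gear ratio: teeth_A * RPM_A = teeth_B * RPM_B
25 * 625 = 29 * RPM_B
15625 = 29 * RPM_B
RPM_B = 15625 / 29
RPM_B = 15625/29

15625/29


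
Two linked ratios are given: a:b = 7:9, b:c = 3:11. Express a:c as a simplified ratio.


Given a:b = 7:9 and b:c = 3:11
Make b consistent. Multiply first ratio by 3: a:b = 21:27
Multiply second ratio by 9: b:c = 27:99
Now b = 27 in both, so a:b:c = 21:27:99
Therefore a:c = 21:99
Simplify by GCD: a:c = 7:33

7:33


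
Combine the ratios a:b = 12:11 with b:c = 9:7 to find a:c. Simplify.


Given a:b = 12:11 and b:c = 9:7
Make b consistent. Multiply first ratio by 9: a:b = 108:99
Multiply second ratio by 11: b:c = 99:77
Now b = 99 in both, so a:b:c = 108:99:77
Therefore a:c = 108:77
Simplify by GCD: a:c = 108:77

108:77


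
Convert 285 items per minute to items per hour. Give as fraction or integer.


Converting from per minute to per hour
Rate = 285 items per minute
Multiply by 60: 285 * 60
= 17100 items per hour

17100


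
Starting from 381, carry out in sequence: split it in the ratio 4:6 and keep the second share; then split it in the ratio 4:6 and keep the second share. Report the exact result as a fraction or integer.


Start with 381.
Step 1: Split 4:6, second share = 381 * 6/10 = 1143/5
Step 2: Split 4:6, second share = 1143/5 * 6/10 = 3429/25
Final result = 3429/25

3429/25


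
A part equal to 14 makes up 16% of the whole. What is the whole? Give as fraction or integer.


Given: 14 is 16% of the whole
Set up: 14 = 16/100 * whole
whole = 14 * 100 / 16
whole = 1400 / 16
whole = 175/2

175/2


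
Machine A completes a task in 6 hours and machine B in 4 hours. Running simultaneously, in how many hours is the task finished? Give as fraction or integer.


Rate of A = 1/6 job per hour
Rate of B = 1/4 job per hour
Combined rate = 1/6 + 1/4
Find common denominator: (4 + 6)/(6*4) = 10/24
Combined rate = 5/12 job per hour
Time together = 1 / (5/12) = 12/5 hours

12/5


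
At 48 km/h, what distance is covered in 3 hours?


Using distance = speed * time
Speed = 48 km/h
Time = 3 hours
Distance = 48 * 3
= 144 km

144


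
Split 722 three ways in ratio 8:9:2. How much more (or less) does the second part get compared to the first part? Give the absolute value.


Total parts = 8 + 9 + 2 = 19
Value per part = 722 / 19 = 38
Shares: 8*38=304, 9*38=342, 2*38=76
Second share = 342, first share = 304
Difference = |342 - 304| = 38

38


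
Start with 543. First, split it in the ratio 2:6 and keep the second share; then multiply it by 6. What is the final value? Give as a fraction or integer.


Start with 543.
Step 1: Split 2:6, second share = 543 * 6/8 = 1629/4
Step 2: Multiply by 6: 1629/4 * 6 = 4887/2
Final result = 4887/2

4887/2


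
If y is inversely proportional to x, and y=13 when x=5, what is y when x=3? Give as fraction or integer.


Inverse proportion: y = k/x
Find k: k = 5 * 13 = 65
Compute y at x=3: y = 65/3
y = 65/3

65/3


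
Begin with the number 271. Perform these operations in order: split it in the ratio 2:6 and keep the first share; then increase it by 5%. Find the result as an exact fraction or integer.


Start with 271.
Step 1: Split 2:6, first share = 271 * 2/8 = 271/4
Step 2: Increase by 5%: 271/4 * 105/100 = 5691/80
Final result = 5691/80

5691/80


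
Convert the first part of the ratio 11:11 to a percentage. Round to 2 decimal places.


Total parts = 11 + 11 = 22
First part fraction = 11/22
Percentage = (11/22) * 100
= 0.5 * 100
= 50.00%

50.00


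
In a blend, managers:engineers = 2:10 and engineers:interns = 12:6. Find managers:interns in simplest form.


Given a:b = 2:10 and b:c = 12:6
Make b consistent. Multiply first ratio by 12: a:b = 24:120
Multiply second ratio by 10: b:c = 120:60
Now b = 120 in both, so a:b:c = 24:120:60
Therefore a:c = 24:60
Simplify by GCD: a:c = 2:5

2:5


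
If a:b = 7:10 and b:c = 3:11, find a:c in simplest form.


Given a:b = 7:10 and b:c = 3:11
Make b consistent. Multiply first ratio by 3: a:b = 21:30
Multiply second ratio by 10: b:c = 30:110
Now b = 30 in both, so a:b:c = 21:30:110
Therefore a:c = 21:110
Simplify by GCD: a:c = 21:110

21:110


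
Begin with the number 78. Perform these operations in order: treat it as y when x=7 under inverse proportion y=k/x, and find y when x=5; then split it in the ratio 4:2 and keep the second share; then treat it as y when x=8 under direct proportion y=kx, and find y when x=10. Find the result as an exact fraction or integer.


Start with 78.
Step 1: Inverse prop: k = (78)*7; new y = k/5 = 78*7/5 = 546/5
Step 2: Split 4:2, second share = 546/5 * 2/6 = 182/5
Step 3: Direct prop: k = (182/5)/8; new y = k*10 = 182/5*10/8 = 91/2
Final result = 91/2

91/2


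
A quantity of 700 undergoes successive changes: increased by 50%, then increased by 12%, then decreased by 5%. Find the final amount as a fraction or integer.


Start: 700
Step 1: increase by 50% => multiply by 150/100
  700 * 150/100 = 1050
Step 2: increase by 12% => multiply by 112/100
  1050 * 112/100 = 1176
Step 3: decrease by 5% => multiply by 95/100
  1176 * 95/100 = 5586/5
Final value = 5586/5

5586/5


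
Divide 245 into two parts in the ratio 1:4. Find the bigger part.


Total parts = 1 + 4 = 5
Value per part = 245 / 5 = 49
First share = 1 * 49 = 49
Second share = 4 * 49 = 196
Larger share = 196

196


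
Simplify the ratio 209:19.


Find GCD(209, 19)
GCD = 19
Divide both by 19: 209/19 = 11, 19/19 = 1
Simplified ratio = 11:1

11:1


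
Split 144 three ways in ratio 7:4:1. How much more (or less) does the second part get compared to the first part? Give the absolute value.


Total parts = 7 + 4 + 1 = 12
Value per part = 144 / 12 = 12
Shares: 7*12=84, 4*12=48, 1*12=12
Second share = 48, first share = 84
Difference = |48 - 84| = 36

36


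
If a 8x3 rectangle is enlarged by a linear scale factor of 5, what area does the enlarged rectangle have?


Original dimensions: 8 x 3
Enlargement factor = 5
New width = 8 * 5 = 40
New height = 3 * 5 = 15
New area = 40 * 15 = 600

600


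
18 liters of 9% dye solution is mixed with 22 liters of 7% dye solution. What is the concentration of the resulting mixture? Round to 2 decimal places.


Solute in mixture 1 = 9% of 18 L = 18*9/100 = 81/50 L
Solute in mixture 2 = 7% of 22 L = 22*7/100 = 77/50 L
Total solute = 81/50 + 77/50 = 79/25 L
Total volume = 18 + 22 = 40 L
Final concentration = 79/25/40 * 100 = 7.90%

7.90


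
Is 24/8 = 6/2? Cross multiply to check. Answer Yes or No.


Cross multiply to check 24/8 = 6/2
Left cross product: 24 * 2 = 48
Right cross product: 8 * 6 = 48
48 = 48
Equal, so proportions match => Yes

Yes


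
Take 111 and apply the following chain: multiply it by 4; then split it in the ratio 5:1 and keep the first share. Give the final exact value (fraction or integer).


Start with 111.
Step 1: Multiply by 4: 111 * 4 = 444
Step 2: Split 5:1, first share = 444 * 5/6 = 370
Final result = 370

370


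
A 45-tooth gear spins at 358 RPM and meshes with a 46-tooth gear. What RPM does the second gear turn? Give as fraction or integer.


Gear ratio: teeth_A * RPM_A = teeth_B * RPM_B
45 * 358 = 46 * RPM_B
16110 = 46 * RPM_B
RPM_B = 16110 / 46
RPM_B = 8055/23

8055/23


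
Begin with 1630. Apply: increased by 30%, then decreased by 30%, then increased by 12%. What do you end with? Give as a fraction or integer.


Start: 1630
Step 1: increase by 30% => multiply by 130/100
  1630 * 130/100 = 2119
Step 2: decrease by 30% => multiply by 70/100
  2119 * 70/100 = 14833/10
Step 3: increase by 12% => multiply by 112/100
  14833/10 * 112/100 = 207662/125
Final value = 207662/125

207662/125


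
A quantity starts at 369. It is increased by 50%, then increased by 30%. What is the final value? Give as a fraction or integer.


Start: 369
Step 1: increase by 50% => multiply by 150/100
  369 * 150/100 = 1107/2
Step 2: increase by 30% => multiply by 130/100
  1107/2 * 130/100 = 14391/20
Final value = 14391/20

14391/20


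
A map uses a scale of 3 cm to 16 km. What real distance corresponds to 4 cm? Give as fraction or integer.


Map scale: 3 cm = 16 km
Measured distance on map = 4 cm
Set up proportion: 4 * 16 / 3
= 64 / 3
= 64/3 km

64/3


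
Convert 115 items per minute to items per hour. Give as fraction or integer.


Converting from per minute to per hour
Rate = 115 items per minute
Multiply by 60: 115 * 60
= 6900 items per hour

6900


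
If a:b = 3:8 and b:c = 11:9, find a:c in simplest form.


Given a:b = 3:8 and b:c = 11:9
Make b consistent. Multiply first ratio by 11: a:b = 33:88
Multiply second ratio by 8: b:c = 88:72
Now b = 88 in both, so a:b:c = 33:88:72
Therefore a:c = 33:72
Simplify by GCD: a:c = 11:24

11:24


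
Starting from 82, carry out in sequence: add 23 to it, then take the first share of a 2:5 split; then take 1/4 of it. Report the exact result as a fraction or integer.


Start with 82.
Step 1: Add 23: 82+23=105; split 2:5 first = 105*2/7 = 30
Step 2: Take 1/4: 30 * 1/4 = 15/2
Final result = 15/2

15/2


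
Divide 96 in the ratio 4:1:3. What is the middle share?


Ratio = 4:1:3
Total parts = 4 + 1 + 3 = 8
Value per part = 96 / 8 = 12
First share = 4 * 12 = 48
Middle share = 1 * 12 = 12
Third share = 3 * 12 = 36

12


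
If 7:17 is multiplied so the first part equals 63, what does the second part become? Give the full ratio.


Original ratio: 7:17
First term target: 63
Scale factor = 63 / 7 = 9
Multiply second term: 17 * 9 = 153
Equivalent ratio = 63:153

63:153


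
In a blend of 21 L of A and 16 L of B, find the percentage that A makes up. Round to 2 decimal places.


Volume of A = 21 L
Volume of B = 16 L
Total volume = 21 + 16 = 37 L
Percentage of A = (21/37) * 100
= 56.76%

56.76


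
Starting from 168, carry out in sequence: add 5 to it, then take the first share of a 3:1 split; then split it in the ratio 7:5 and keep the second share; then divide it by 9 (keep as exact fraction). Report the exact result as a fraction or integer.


Start with 168.
Step 1: Add 5: 168+5=173; split 3:1 first = 173*3/4 = 519/4
Step 2: Split 7:5, second share = 519/4 * 5/12 = 865/16
Step 3: Divide by 9: 865/16 / 9 = 865/144
Final result = 865/144

865/144


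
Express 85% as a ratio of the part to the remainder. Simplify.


Part = 85%, Remainder = 15%
Ratio = 85:15
GCD(85, 15) = 5
Simplify: 17:3 = 17:3

17:3


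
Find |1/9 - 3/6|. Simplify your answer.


Simplify: 1/9 = 1/9 and 3/6 = 1/2
Find common denominator: LCD = 18
Convert: 2/18 and 9/18
Difference = |2 - 9|/18 = 7/18
Simplified = 7/18

7/18


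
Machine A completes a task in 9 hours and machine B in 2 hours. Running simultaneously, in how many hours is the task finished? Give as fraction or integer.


Rate of A = 1/9 job per hour
Rate of B = 1/2 job per hour
Combined rate = 1/9 + 1/2
Find common denominator: (2 + 9)/(9*2) = 11/18
Combined rate = 11/18 job per hour
Time together = 1 / (11/18) = 18/11 hours

18/11


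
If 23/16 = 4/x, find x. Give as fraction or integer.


Setting up: 23/16 = 4/x
Cross multiply: 23 * x = 16 * 4
23x = 64
x = 64/23
x = 64/23

64/23


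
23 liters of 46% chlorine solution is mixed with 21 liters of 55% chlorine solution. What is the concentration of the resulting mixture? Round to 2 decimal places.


Solute in mixture 1 = 46% of 23 L = 23*46/100 = 529/50 L
Solute in mixture 2 = 55% of 21 L = 21*55/100 = 231/20 L
Total solute = 529/50 + 231/20 = 2213/100 L
Total volume = 23 + 21 = 44 L
Final concentration = 2213/100/44 * 100 = 50.30%

50.30


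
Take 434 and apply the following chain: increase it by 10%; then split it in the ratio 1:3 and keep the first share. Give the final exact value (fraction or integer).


Start with 434.
Step 1: Increase by 10%: 434 * 110/100 = 2387/5
Step 2: Split 1:3, first share = 2387/5 * 1/4 = 2387/20
Final result = 2387/20

2387/20


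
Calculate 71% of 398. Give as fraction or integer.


Compute 71% of 398
Convert percentage: 71% = 71/100
Multiply: 398 * 71/100
= 28258/100
= 14129/50

14129/50


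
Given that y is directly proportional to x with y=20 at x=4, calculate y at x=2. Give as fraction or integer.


Direct proportion: y = kx
Find k: k = 20/4 = 5
Compute y at x=2: y = 5 * 2
y = 10

10


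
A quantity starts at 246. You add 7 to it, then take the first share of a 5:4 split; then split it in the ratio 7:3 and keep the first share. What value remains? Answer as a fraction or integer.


Start with 246.
Step 1: Add 7: 246+7=253; split 5:4 first = 253*5/9 = 1265/9
Step 2: Split 7:3, first share = 1265/9 * 7/10 = 1771/18
Final result = 1771/18

1771/18
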